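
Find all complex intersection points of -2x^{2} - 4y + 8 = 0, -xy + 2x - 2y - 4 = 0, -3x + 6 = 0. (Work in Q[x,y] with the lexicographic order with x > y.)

Compute a lex Gröbner basis by Buchberger's algorithm.
f_1 = -2x^{2} - 4y + 8, LT = x^{2}.
f_2 = -xy + 2x - 2y - 4, LT = xy.
f_3 = -3x + 6, LT = x.

S(f_1,f_2): lcm = x^{2}y. S = 2x^{2} - 2xy - 4x + 2y^{2} - 4y.
  leading term x^{2}: subtract (-1)·f_1 from 2x^{2} - 2xy - 4x + 2y^{2} - 4y → -2xy - 4x + 2y^{2} - 8y + 8
  leading term xy: subtract (2)·f_2 from -2xy - 4x + 2y^{2} - 8y + 8 → -8x + 2y^{2} - 4y + 16
  leading term x: subtract (\tfrac{8}{3})·f_3 from -8x + 2y^{2} - 4y + 16 → 2y^{2} - 4y
  leading term y^{2}: no divisor's leading term divides it; move 2y^{2} to the remainder.
  leading term y: no divisor's leading term divides it; move -4y to the remainder.
  remainder 2y^{2} - 4y ≠ 0; add h_4 = 2y^{2} - 4y to the basis.

S(f_1,f_3): lcm = x^{2}. S = 2x + 2y - 4.
  leading term x: subtract (-\tfrac{2}{3})·f_3 from 2x + 2y - 4 → 2y
  leading term y: no divisor's leading term divides it; move 2y to the remainder.
  remainder 2y ≠ 0; add h_5 = 2y to the basis.

S(f_2,f_3): lcm = xy. S = -2x + 4y + 4.
  leading term x: subtract (\tfrac{2}{3})·f_3 from -2x + 4y + 4 → 4y
  leading term y: subtract (2)·h_5 from 4y → 0
  remainder 0.

S(f_1,h_4): leading monomials are coprime, so the S-polynomial reduces to 0 (Buchberger's first criterion).
S(f_2,h_4): lcm = xy^{2}. S = 2y^{2} + 4y.
  leading term y^{2}: subtract (1)·h_4 from 2y^{2} + 4y → 8y
  leading term y: subtract (4)·h_5 from 8y → 0
  remainder 0.

S(f_3,h_4): leading monomials are coprime, so the S-polynomial reduces to 0 (Buchberger's first criterion).
S(f_1,h_5): leading monomials are coprime, so the S-polynomial reduces to 0 (Buchberger's first criterion).
S(f_2,h_5): lcm = xy. S = -2x + 2y + 4.
  leading term x: subtract (\tfrac{2}{3})·f_3 from -2x + 2y + 4 → 2y
  leading term y: subtract (1)·h_5 from 2y → 0
  remainder 0.

S(f_3,h_5): leading monomials are coprime, so the S-polynomial reduces to 0 (Buchberger's first criterion).
S(h_4,h_5): lcm = y^{2}. S = -2y.
  leading term y: subtract (-1)·h_5 from -2y → 0
  remainder 0.

Every S-polynomial of the final basis reduces to 0, so we have a Gröbner basis.
Inter-reduce: drop elements whose leading term is divisible by another's, tail-reduce, and make monic.
Reduced Gröbner basis: {x - 2, y}.

The lex basis is triangular: the last element involves only y. Solving y = 0 gives y ∈ {0}; substituting each value into the earlier elements determines the remaining variables.
  y = 0: the earlier basis element becomes x - 2 = 0, giving x = 2 — point (2, 0).
Check: every point annihilates each of the original generators.

{(2, 0)}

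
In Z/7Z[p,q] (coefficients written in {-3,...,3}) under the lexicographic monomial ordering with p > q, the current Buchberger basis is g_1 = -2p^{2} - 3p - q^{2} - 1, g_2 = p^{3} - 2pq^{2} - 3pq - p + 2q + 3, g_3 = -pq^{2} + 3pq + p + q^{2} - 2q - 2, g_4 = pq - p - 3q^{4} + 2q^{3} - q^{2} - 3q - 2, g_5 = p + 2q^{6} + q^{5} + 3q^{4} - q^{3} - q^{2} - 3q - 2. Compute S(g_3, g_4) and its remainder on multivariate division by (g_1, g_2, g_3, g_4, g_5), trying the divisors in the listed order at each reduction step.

lcm(LM(g_3), LM(g_4)) = pq^{2}.
S = (lcm/LT(g_3))·g_3 − (lcm/LT(g_4))·g_4 = -2pq - p + 3q^{5} - 2q^{4} + q^{3} + 2q^{2} - 3q + 2.
Reduce S modulo (g_1, g_2, g_3, g_4, g_5) in that order:
  leading term pq: subtract (-2)·g_4 from -2pq - p + 3q^{5} - 2q^{4} + q^{3} + 2q^{2} - 3q + 2 → -3p + 3q^{5} - q^{4} - 2q^{3} - 2q - 2
  leading term p: subtract (-3)·g_5 from -3p + 3q^{5} - q^{4} - 2q^{3} - 2q - 2 → -q^{6} - q^{5} + q^{4} + 2q^{3} - 3q^{2} + 3q - 1
  leading term q^{6}: no divisor's leading term divides it; move -q^{6} to the remainder.
  leading term q^{5}: no divisor's leading term divides it; move -q^{5} to the remainder.
  leading term q^{4}: no divisor's leading term divides it; move q^{4} to the remainder.
  leading term q^{3}: no divisor's leading term divides it; move 2q^{3} to the remainder.
  leading term q^{2}: no divisor's leading term divides it; move -3q^{2} to the remainder.
  leading term q: no divisor's leading term divides it; move 3q to the remainder.
  leading term 1: no divisor's leading term divides it; move -1 to the remainder.
The remainder -q^{6} - q^{5} + q^{4} + 2q^{3} - 3q^{2} + 3q - 1 is nonzero, so it would be added as the next basis element.

S(g_3, g_4) = -2pq - p + 3q^{5} - 2q^{4} + q^{3} + 2q^{2} - 3q + 2; remainder on division = -q^{6} - q^{5} + q^{4} + 2q^{3} - 3q^{2} + 3q - 1.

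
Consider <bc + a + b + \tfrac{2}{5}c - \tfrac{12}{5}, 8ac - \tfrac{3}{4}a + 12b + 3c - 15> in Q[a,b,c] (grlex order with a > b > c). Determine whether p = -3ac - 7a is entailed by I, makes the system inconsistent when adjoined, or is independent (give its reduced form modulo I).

-3ac - 7a is independent of I; its normal form modulo I is -\tfrac{233}{32}a + \tfrac{9}{2}b + \tfrac{9}{8}c - \tfrac{45}{8}.

First compute the reduced Gröbner basis of I by Buchberger's algorithm.
f_1 = bc + a + b + \tfrac{2}{5}c - \tfrac{12}{5}, LT = bc.
f_2 = 8ac - \tfrac{3}{4}a + 12b + 3c - 15, LT = ac.

S(f_1,f_2): lcm = abc. S = a^{2} + \tfrac{35}{32}ab + \tfrac{2}{5}ac - \tfrac{3}{2}b^{2} - \tfrac{3}{8}bc - \tfrac{12}{5}a + \tfrac{15}{8}b.
  reduce S modulo (f_1, f_2):
  remainder a^{2} + \tfrac{35}{32}ab - \tfrac{3}{2}b^{2} - \tfrac{159}{80}a + \tfrac{33}{20}b - \tfrac{3}{20} ≠ 0; add h_3 = a^{2} + \tfrac{35}{32}ab - \tfrac{3}{2}b^{2} - \tfrac{159}{80}a + \tfrac{33}{20}b - \tfrac{3}{20} to the basis.

The other S-polynomials (S(f_1,h_3), S(f_2,h_3)) all reduce to 0 modulo the current basis, so we have a Gröbner basis.
Inter-reduce: drop elements whose leading term is divisible by another's, tail-reduce, and make monic.
Reduced Gröbner basis: {a^{2} + \tfrac{35}{32}ab - \tfrac{3}{2}b^{2} - \tfrac{159}{80}a + \tfrac{33}{20}b - \tfrac{3}{20}, ac - \tfrac{3}{32}a + \tfrac{3}{2}b + \tfrac{3}{8}c - \tfrac{15}{8}, bc + a + b + \tfrac{2}{5}c - \tfrac{12}{5}}.
Label its elements g_1 = a^{2} + \tfrac{35}{32}ab - \tfrac{3}{2}b^{2} - \tfrac{159}{80}a + \tfrac{33}{20}b - \tfrac{3}{20}, g_2 = ac - \tfrac{3}{32}a + \tfrac{3}{2}b + \tfrac{3}{8}c - \tfrac{15}{8}, g_3 = bc + a + b + \tfrac{2}{5}c - \tfrac{12}{5}.

Reduce p = -3ac - 7a modulo G:
  leading term ac: subtract (-3)·g_2 from -3ac - 7a → -\tfrac{233}{32}a + \tfrac{9}{2}b + \tfrac{9}{8}c - \tfrac{45}{8}
  leading term a: no divisor's leading term divides it; move -\tfrac{233}{32}a to the remainder.
  leading term b: no divisor's leading term divides it; move \tfrac{9}{2}b to the remainder.
  leading term c: no divisor's leading term divides it; move \tfrac{9}{8}c to the remainder.
  leading term 1: no divisor's leading term divides it; move -\tfrac{45}{8} to the remainder.
  normal form = -\tfrac{233}{32}a + \tfrac{9}{2}b + \tfrac{9}{8}c - \tfrac{45}{8}.
The normal form is nonzero, so p ∉ I. Since p minus its normal form lies in I, I + (p) = I + (r) where r = -\tfrac{233}{32}a + \tfrac{9}{2}b + \tfrac{9}{8}c - \tfrac{45}{8}; decide whether this ideal is the whole ring.
Run Buchberger on G together with r (pairs among the g_i already reduce to 0 since G is a Gröbner basis):
g_1 = a^{2} + \tfrac{35}{32}ab - \tfrac{3}{2}b^{2} - \tfrac{159}{80}a + \tfrac{33}{20}b - \tfrac{3}{20}, LT = a^{2}.
g_2 = ac - \tfrac{3}{32}a + \tfrac{3}{2}b + \tfrac{3}{8}c - \tfrac{15}{8}, LT = ac.
g_3 = bc + a + b + \tfrac{2}{5}c - \tfrac{12}{5}, LT = bc.
r = -\tfrac{233}{32}a + \tfrac{9}{2}b + \tfrac{9}{8}c - \tfrac{45}{8}, LT = a.

S(g_1,r): lcm = a^{2}. S = \tfrac{12763}{7456}ab + \tfrac{36}{233}ac - \tfrac{3}{2}b^{2} - \tfrac{51447}{18640}a + \tfrac{33}{20}b - \tfrac{3}{20}.
  reduce S modulo (g_1, g_2, g_3, r):
  remainder -\tfrac{24000}{54289}b^{2} - \tfrac{25664448}{12649337}b - \tfrac{7953912}{12649337}c + \tfrac{39210360}{12649337} ≠ 0; add m_5 = -\tfrac{24000}{54289}b^{2} - \tfrac{25664448}{12649337}b - \tfrac{7953912}{12649337}c + \tfrac{39210360}{12649337} to the basis.

S(g_2,r): lcm = ac. S = \tfrac{144}{233}bc + \tfrac{36}{233}c^{2} - \tfrac{3}{32}a + \tfrac{3}{2}b - \tfrac{741}{1864}c - \tfrac{15}{8}.
  reduce S modulo (g_1, g_2, g_3, r, m_5):
  remainder \tfrac{36}{233}c^{2} + \tfrac{24000}{54289}b - \tfrac{204864}{271445}c + \tfrac{42924}{271445} ≠ 0; add m_6 = \tfrac{36}{233}c^{2} + \tfrac{24000}{54289}b - \tfrac{204864}{271445}c + \tfrac{42924}{271445} to the basis.

The other S-polynomials (S(g_1,g_2), S(g_1,g_3), S(g_2,g_3), S(g_3,r), S(g_1,m_5), S(g_2,m_5), S(g_3,m_5), S(r,m_5), S(g_1,m_6), S(g_2,m_6), S(g_3,m_6), S(r,m_6), S(m_5,m_6)) all reduce to 0 modulo the current basis, so we have a Gröbner basis.
Inter-reduce: drop elements whose leading term is divisible by another's, tail-reduce, and make monic.
Reduced Gröbner basis: {b^{2} + \tfrac{133669}{29125}b + \tfrac{331413}{233000}c - \tfrac{326753}{46600}, bc + \tfrac{377}{233}b + \tfrac{646}{1165}c - \tfrac{3696}{1165}, c^{2} + \tfrac{2000}{699}b - \tfrac{17072}{3495}c + \tfrac{3577}{3495}, a - \tfrac{144}{233}b - \tfrac{36}{233}c + \tfrac{180}{233}}.
The reduced Gröbner basis of I + (p) is {b^{2} + \tfrac{133669}{29125}b + \tfrac{331413}{233000}c - \tfrac{326753}{46600}, bc + \tfrac{377}{233}b + \tfrac{646}{1165}c - \tfrac{3696}{1165}, c^{2} + \tfrac{2000}{699}b - \tfrac{17072}{3495}c + \tfrac{3577}{3495}, a - \tfrac{144}{233}b - \tfrac{36}{233}c + \tfrac{180}{233}} ≠ {1}, a proper ideal, so the enlarged system stays consistent: p is independent of I, with normal form -\tfrac{233}{32}a + \tfrac{9}{2}b + \tfrac{9}{8}c - \tfrac{45}{8}.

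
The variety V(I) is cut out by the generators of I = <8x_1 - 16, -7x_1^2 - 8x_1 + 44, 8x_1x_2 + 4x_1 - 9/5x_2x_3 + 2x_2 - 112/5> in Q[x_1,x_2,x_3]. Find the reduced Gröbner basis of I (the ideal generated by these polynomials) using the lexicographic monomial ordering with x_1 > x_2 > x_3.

G = {x_1 - 2, x_2x_3 - 10x_2 + 8}

f_1 = 8x_1 - 16, LT = x_1.
f_2 = -7x_1^2 - 8x_1 + 44, LT = x_1^2.
f_3 = 8x_1x_2 + 4x_1 - 9/5x_2x_3 + 2x_2 - 112/5, LT = x_1x_2.

S(f_1,f_3): lcm = x_1x_2. S = -1/2x_1 + 9/40x_2x_3 - 9/4x_2 + 14/5.
  reduce S modulo (f_1, f_2, f_3):
  remainder 9/40x_2x_3 - 9/4x_2 + 9/5 ≠ 0; add g_4 = 9/40x_2x_3 - 9/4x_2 + 9/5 to the basis.

The other S-polynomials (S(f_1,f_2), S(f_2,f_3), S(f_1,g_4), S(f_2,g_4), S(f_3,g_4)) all reduce to 0 modulo the current basis, so we have a Gröbner basis.
Inter-reduce: drop elements whose leading term is divisible by another's, tail-reduce, and make monic.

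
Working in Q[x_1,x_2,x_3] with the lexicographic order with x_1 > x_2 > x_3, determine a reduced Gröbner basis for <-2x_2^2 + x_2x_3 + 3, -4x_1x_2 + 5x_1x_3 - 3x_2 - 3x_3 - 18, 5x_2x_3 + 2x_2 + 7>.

G = {x_1 - 20/21x_3 - 22/21, x_2 + 4/7x_3 + 3/7, x_3^2 + 23/20x_3 - 43/20}

This is the nonlinear analogue of row-reducing a linear system.

f_1 = -2x_2^2 + x_2x_3 + 3, LT = x_2^2.
f_2 = -4x_1x_2 + 5x_1x_3 - 3x_2 - 3x_3 - 18, LT = x_1x_2.
f_3 = 5x_2x_3 + 2x_2 + 7, LT = x_2x_3.

S(f_1,f_2): lcm = x_1x_2^2. S = 3/4x_1x_2x_3 - 3/2x_1 - 3/4x_2^2 - 3/4x_2x_3 - 9/2x_2.
  leading term x_1x_2x_3: subtract (-3/16x_3)·f_2 from 3/4x_1x_2x_3 - 3/2x_1 - 3/4x_2^2 - 3/4x_2x_3 - 9/2x_2 → 15/16x_1x_3^2 - 3/2x_1 - 3/4x_2^2 - 21/16x_2x_3 - 9/2x_2 - 9/16x_3^2 - 27/8x_3
  leading term x_1x_3^2: no divisor's leading term divides it; move 15/16x_1x_3^2 to the remainder.
  leading term x_1: no divisor's leading term divides it; move -3/2x_1 to the remainder.
  leading term x_2^2: subtract (3/8)·f_1 from -3/4x_2^2 - 21/16x_2x_3 - 9/2x_2 - 9/16x_3^2 - 27/8x_3 → -27/16x_2x_3 - 9/2x_2 - 9/16x_3^2 - 27/8x_3 - 9/8
  leading term x_2x_3: subtract (-27/80)·f_3 from -27/16x_2x_3 - 9/2x_2 - 9/16x_3^2 - 27/8x_3 - 9/8 → -153/40x_2 - 9/16x_3^2 - 27/8x_3 + 99/80
  leading term x_2: no divisor's leading term divides it; move -153/40x_2 to the remainder.
  leading term x_3^2: no divisor's leading term divides it; move -9/16x_3^2 to the remainder.
  leading term x_3: no divisor's leading term divides it; move -27/8x_3 to the remainder.
  leading term 1: no divisor's leading term divides it; move 99/80 to the remainder.
  remainder 15/16x_1x_3^2 - 3/2x_1 - 153/40x_2 - 9/16x_3^2 - 27/8x_3 + 99/80 ≠ 0; add g_4 = 15/16x_1x_3^2 - 3/2x_1 - 153/40x_2 - 9/16x_3^2 - 27/8x_3 + 99/80 to the basis.

S(f_1,f_3): lcm = x_2^2x_3. S = -2/5x_2^2 - 1/2x_2x_3^2 - 7/5x_2 - 3/2x_3.
  leading term x_2^2: subtract (1/5)·f_1 from -2/5x_2^2 - 1/2x_2x_3^2 - 7/5x_2 - 3/2x_3 → -1/2x_2x_3^2 - 1/5x_2x_3 - 7/5x_2 - 3/2x_3 - 3/5
  leading term x_2x_3^2: subtract (-1/10x_3)·f_3 from -1/2x_2x_3^2 - 1/5x_2x_3 - 7/5x_2 - 3/2x_3 - 3/5 → -7/5x_2 - 4/5x_3 - 3/5
  leading term x_2: no divisor's leading term divides it; move -7/5x_2 to the remainder.
  leading term x_3: no divisor's leading term divides it; move -4/5x_3 to the remainder.
  leading term 1: no divisor's leading term divides it; move -3/5 to the remainder.
  remainder -7/5x_2 - 4/5x_3 - 3/5 ≠ 0; add g_5 = -7/5x_2 - 4/5x_3 - 3/5 to the basis.

S(f_2,f_3): lcm = x_1x_2x_3. S = -2/5x_1x_2 - 5/4x_1x_3^2 - 7/5x_1 + 3/4x_2x_3 + 3/4x_3^2 + 9/2x_3.
  leading term x_1x_2: subtract (1/10)·f_2 from -2/5x_1x_2 - 5/4x_1x_3^2 - 7/5x_1 + 3/4x_2x_3 + 3/4x_3^2 + 9/2x_3 → -5/4x_1x_3^2 - 1/2x_1x_3 - 7/5x_1 + 3/4x_2x_3 + 3/10x_2 + 3/4x_3^2 + 24/5x_3 + 9/5
  leading term x_1x_3^2: subtract (-4/3)·g_4 from -5/4x_1x_3^2 - 1/2x_1x_3 - 7/5x_1 + 3/4x_2x_3 + 3/10x_2 + 3/4x_3^2 + 24/5x_3 + 9/5 → -1/2x_1x_3 - 17/5x_1 + 3/4x_2x_3 - 24/5x_2 + 3/10x_3 + 69/20
  leading term x_1x_3: no divisor's leading term divides it; move -1/2x_1x_3 to the remainder.
  leading term x_1: no divisor's leading term divides it; move -17/5x_1 to the remainder.
  leading term x_2x_3: subtract (3/20)·f_3 from 3/4x_2x_3 - 24/5x_2 + 3/10x_3 + 69/20 → -51/10x_2 + 3/10x_3 + 12/5
  leading term x_2: subtract (51/14)·g_5 from -51/10x_2 + 3/10x_3 + 12/5 → 45/14x_3 + 321/70
  leading term x_3: no divisor's leading term divides it; move 45/14x_3 to the remainder.
  leading term 1: no divisor's leading term divides it; move 321/70 to the remainder.
  remainder -1/2x_1x_3 - 17/5x_1 + 45/14x_3 + 321/70 ≠ 0; add g_6 = -1/2x_1x_3 - 17/5x_1 + 45/14x_3 + 321/70 to the basis.

S(f_3,g_4): lcm = x_1x_2x_3^2. S = 2/5x_1x_2x_3 + 8/5x_1x_2 + 7/5x_1x_3 + 102/25x_2^2 + 3/5x_2x_3^2 + 18/5x_2x_3 - 33/25x_2.
  leading term x_1x_2x_3: subtract (-1/10x_3)·f_2 from 2/5x_1x_2x_3 + 8/5x_1x_2 + 7/5x_1x_3 + 102/25x_2^2 + 3/5x_2x_3^2 + 18/5x_2x_3 - 33/25x_2 → 8/5x_1x_2 + 1/2x_1x_3^2 + 7/5x_1x_3 + 102/25x_2^2 + 3/5x_2x_3^2 + 33/10x_2x_3 - 33/25x_2 - 3/10x_3^2 - 9/5x_3
  leading term x_1x_2: subtract (-2/5)·f_2 from 8/5x_1x_2 + 1/2x_1x_3^2 + 7/5x_1x_3 + 102/25x_2^2 + 3/5x_2x_3^2 + 33/10x_2x_3 - 33/25x_2 - 3/10x_3^2 - 9/5x_3 → 1/2x_1x_3^2 + 17/5x_1x_3 + 102/25x_2^2 + 3/5x_2x_3^2 + 33/10x_2x_3 - 63/25x_2 - 3/10x_3^2 - 3x_3 - 36/5
  leading term x_1x_3^2: subtract (8/15)·g_4 from 1/2x_1x_3^2 + 17/5x_1x_3 + 102/25x_2^2 + 3/5x_2x_3^2 + 33/10x_2x_3 - 63/25x_2 - 3/10x_3^2 - 3x_3 - 36/5 → 17/5x_1x_3 + 4/5x_1 + 102/25x_2^2 + 3/5x_2x_3^2 + 33/10x_2x_3 - 12/25x_2 - 6/5x_3 - 393/50
  leading term x_1x_3: subtract (-34/5)·g_6 from 17/5x_1x_3 + 4/5x_1 + 102/25x_2^2 + 3/5x_2x_3^2 + 33/10x_2x_3 - 12/25x_2 - 6/5x_3 - 393/50 → -558/25x_1 + 102/25x_2^2 + 3/5x_2x_3^2 + 33/10x_2x_3 - 12/25x_2 + 723/35x_3 + 8163/350
  leading term x_1: no divisor's leading term divides it; move -558/25x_1 to the remainder.
  leading term x_2^2: subtract (-51/25)·f_1 from 102/25x_2^2 + 3/5x_2x_3^2 + 33/10x_2x_3 - 12/25x_2 + 723/35x_3 + 8163/350 → 3/5x_2x_3^2 + 267/50x_2x_3 - 12/25x_2 + 723/35x_3 + 2061/70
  leading term x_2x_3^2: subtract (3/25x_3)·f_3 from 3/5x_2x_3^2 + 267/50x_2x_3 - 12/25x_2 + 723/35x_3 + 2061/70 → 51/10x_2x_3 - 12/25x_2 + 3468/175x_3 + 2061/70
  leading term x_2x_3: subtract (51/50)·f_3 from 51/10x_2x_3 - 12/25x_2 + 3468/175x_3 + 2061/70 → -63/25x_2 + 3468/175x_3 + 3903/175
  leading term x_2: subtract (9/5)·g_5 from -63/25x_2 + 3468/175x_3 + 3903/175 → 744/35x_3 + 4092/175
  leading term x_3: no divisor's leading term divides it; move 744/35x_3 to the remainder.
  leading term 1: no divisor's leading term divides it; move 4092/175 to the remainder.
  remainder -558/25x_1 + 744/35x_3 + 4092/175 ≠ 0; add g_7 = -558/25x_1 + 744/35x_3 + 4092/175 to the basis.

S(f_3,g_5): lcm = x_2x_3. S = 2/5x_2 - 4/7x_3^2 - 3/7x_3 + 7/5.
  leading term x_2: subtract (-2/7)·g_5 from 2/5x_2 - 4/7x_3^2 - 3/7x_3 + 7/5 → -4/7x_3^2 - 23/35x_3 + 43/35
  leading term x_3^2: no divisor's leading term divides it; move -4/7x_3^2 to the remainder.
  leading term x_3: no divisor's leading term divides it; move -23/35x_3 to the remainder.
  leading term 1: no divisor's leading term divides it; move 43/35 to the remainder.
  remainder -4/7x_3^2 - 23/35x_3 + 43/35 ≠ 0; add g_8 = -4/7x_3^2 - 23/35x_3 + 43/35 to the basis.

The other S-polynomials (S(f_1,g_4), S(f_2,g_4), S(f_1,g_5), S(f_2,g_5), S(g_4,g_5), S(f_1,g_6), S(f_2,g_6), S(f_3,g_6), S(g_4,g_6), S(g_5,g_6), S(f_1,g_7), S(f_2,g_7), S(f_3,g_7), S(g_4,g_7), S(g_5,g_7), S(g_6,g_7), S(f_1,g_8), S(f_2,g_8), S(f_3,g_8), S(g_4,g_8), S(g_5,g_8), S(g_6,g_8), S(g_7,g_8)) all reduce to 0 modulo the current basis, so we have a Gröbner basis.
Inter-reduce: drop elements whose leading term is divisible by another's, tail-reduce, and make monic.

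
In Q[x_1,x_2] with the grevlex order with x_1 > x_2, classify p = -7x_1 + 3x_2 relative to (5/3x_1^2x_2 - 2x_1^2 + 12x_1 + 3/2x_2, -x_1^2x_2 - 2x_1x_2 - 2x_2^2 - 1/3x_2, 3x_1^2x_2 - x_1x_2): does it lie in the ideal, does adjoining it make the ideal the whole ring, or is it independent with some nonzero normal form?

-7x_1 + 3x_2 is independent of I; its normal form modulo I is -7x_1.

First compute the reduced Gröbner basis of I by Buchberger's algorithm.
f_1 = 5/3x_1^2x_2 - 2x_1^2 + 12x_1 + 3/2x_2, LT = x_1^2x_2.
f_2 = -x_1^2x_2 - 2x_1x_2 - 2x_2^2 - 1/3x_2, LT = x_1^2x_2.
f_3 = 3x_1^2x_2 - x_1x_2, LT = x_1^2x_2.

S(f_1,f_2): lcm = x_1^2x_2. S = -6/5x_1^2 - 2x_1x_2 - 2x_2^2 + 36/5x_1 + 17/30x_2.
  leading term x_1^2: no divisor's leading term divides it; move -6/5x_1^2 to the remainder.
  leading term x_1x_2: no divisor's leading term divides it; move -2x_1x_2 to the remainder.
  leading term x_2^2: no divisor's leading term divides it; move -2x_2^2 to the remainder.
  leading term x_1: no divisor's leading term divides it; move 36/5x_1 to the remainder.
  leading term x_2: no divisor's leading term divides it; move 17/30x_2 to the remainder.
  remainder -6/5x_1^2 - 2x_1x_2 - 2x_2^2 + 36/5x_1 + 17/30x_2 ≠ 0; add h_4 = -6/5x_1^2 - 2x_1x_2 - 2x_2^2 + 36/5x_1 + 17/30x_2 to the basis.

S(f_1,f_3): lcm = x_1^2x_2. S = -6/5x_1^2 + 1/3x_1x_2 + 36/5x_1 + 9/10x_2.
  leading term x_1^2: subtract (1)·h_4 from -6/5x_1^2 + 1/3x_1x_2 + 36/5x_1 + 9/10x_2 → 7/3x_1x_2 + 2x_2^2 + 1/3x_2
  leading term x_1x_2: no divisor's leading term divides it; move 7/3x_1x_2 to the remainder.
  leading term x_2^2: no divisor's leading term divides it; move 2x_2^2 to the remainder.
  leading term x_2: no divisor's leading term divides it; move 1/3x_2 to the remainder.
  remainder 7/3x_1x_2 + 2x_2^2 + 1/3x_2 ≠ 0; add h_5 = 7/3x_1x_2 + 2x_2^2 + 1/3x_2 to the basis.

S(f_1,h_4): lcm = x_1^2x_2. S = -5/3x_1x_2^2 - 5/3x_2^3 - 6/5x_1^2 + 6x_1x_2 + 17/36x_2^2 + 36/5x_1 + 9/10x_2.
  leading term x_1x_2^2: subtract (-5/7x_2)·h_5 from -5/3x_1x_2^2 - 5/3x_2^3 - 6/5x_1^2 + 6x_1x_2 + 17/36x_2^2 + 36/5x_1 + 9/10x_2 → -5/21x_2^3 - 6/5x_1^2 + 6x_1x_2 + 179/252x_2^2 + 36/5x_1 + 9/10x_2
  leading term x_2^3: no divisor's leading term divides it; move -5/21x_2^3 to the remainder.
  leading term x_1^2: subtract (1)·h_4 from -6/5x_1^2 + 6x_1x_2 + 179/252x_2^2 + 36/5x_1 + 9/10x_2 → 8x_1x_2 + 683/252x_2^2 + 1/3x_2
  leading term x_1x_2: subtract (24/7)·h_5 from 8x_1x_2 + 683/252x_2^2 + 1/3x_2 → -1045/252x_2^2 - 17/21x_2
  leading term x_2^2: no divisor's leading term divides it; move -1045/252x_2^2 to the remainder.
  leading term x_2: no divisor's leading term divides it; move -17/21x_2 to the remainder.
  remainder -5/21x_2^3 - 1045/252x_2^2 - 17/21x_2 ≠ 0; add h_6 = -5/21x_2^3 - 1045/252x_2^2 - 17/21x_2 to the basis.

S(f_1,h_5): lcm = x_1^2x_2. S = -6/7x_1x_2^2 - 6/5x_1^2 - 1/7x_1x_2 + 36/5x_1 + 9/10x_2.
  leading term x_1x_2^2: subtract (-18/49x_2)·h_5 from -6/7x_1x_2^2 - 6/5x_1^2 - 1/7x_1x_2 + 36/5x_1 + 9/10x_2 → 36/49x_2^3 - 6/5x_1^2 - 1/7x_1x_2 + 6/49x_2^2 + 36/5x_1 + 9/10x_2
  leading term x_2^3: subtract (-108/35)·h_6 from 36/49x_2^3 - 6/5x_1^2 - 1/7x_1x_2 + 6/49x_2^2 + 36/5x_1 + 9/10x_2 → -6/5x_1^2 - 1/7x_1x_2 - 621/49x_2^2 + 36/5x_1 - 783/490x_2
  leading term x_1^2: subtract (1)·h_4 from -6/5x_1^2 - 1/7x_1x_2 - 621/49x_2^2 + 36/5x_1 - 783/490x_2 → 13/7x_1x_2 - 523/49x_2^2 - 1591/735x_2
  leading term x_1x_2: subtract (39/49)·h_5 from 13/7x_1x_2 - 523/49x_2^2 - 1591/735x_2 → -601/49x_2^2 - 1786/735x_2
  leading term x_2^2: no divisor's leading term divides it; move -601/49x_2^2 to the remainder.
  leading term x_2: no divisor's leading term divides it; move -1786/735x_2 to the remainder.
  remainder -601/49x_2^2 - 1786/735x_2 ≠ 0; add h_7 = -601/49x_2^2 - 1786/735x_2 to the basis.

S(f_1,h_7): lcm = x_1^2x_2^2. S = -12604/9015x_1^2x_2 + 36/5x_1x_2 + 9/10x_2^2.
  leading term x_1^2x_2: subtract (-12604/15025)·f_1 from -12604/9015x_1^2x_2 + 36/5x_1x_2 + 9/10x_2^2 → -25208/15025x_1^2 + 36/5x_1x_2 + 9/10x_2^2 + 151248/15025x_1 + 18906/15025x_2
  leading term x_1^2: subtract (12604/9015)·h_4 from -25208/15025x_1^2 + 36/5x_1x_2 + 9/10x_2^2 + 151248/15025x_1 + 18906/15025x_2 → 90116/9015x_1x_2 + 66643/18030x_2^2 + 12604/27045x_2
  leading term x_1x_2: subtract (90116/21035)·h_5 from 90116/9015x_1x_2 + 66643/18030x_2^2 + 12604/27045x_2 → -614891/126210x_2^2 - 36424/37863x_2
  leading term x_2^2: subtract (4304237/10836030)·h_7 from -614891/126210x_2^2 - 36424/37863x_2 → 29001/9030025x_2
  leading term x_2: no divisor's leading term divides it; move 29001/9030025x_2 to the remainder.
  remainder 29001/9030025x_2 ≠ 0; add h_8 = 29001/9030025x_2 to the basis.

The other S-polynomials (S(f_2,f_3), S(f_2,h_4), S(f_3,h_4), S(f_2,h_5), S(f_3,h_5), S(h_4,h_5), S(f_1,h_6), S(f_2,h_6), S(f_3,h_6), S(h_4,h_6), S(h_5,h_6), S(f_2,h_7), S(f_3,h_7), S(h_4,h_7), S(h_5,h_7), S(h_6,h_7), S(f_1,h_8), S(f_2,h_8), S(f_3,h_8), S(h_4,h_8), S(h_5,h_8), S(h_6,h_8), S(h_7,h_8)) all reduce to 0 modulo the current basis, so we have a Gröbner basis.
Inter-reduce: drop elements whose leading term is divisible by another's, tail-reduce, and make monic.
Reduced Gröbner basis: {x_1^2 - 6x_1, x_2}.
Label its elements g_1 = x_1^2 - 6x_1, g_2 = x_2.

Reduce p = -7x_1 + 3x_2 modulo G:
  leading term x_1: no divisor's leading term divides it; move -7x_1 to the remainder.
  leading term x_2: subtract (3)·g_2 from 3x_2 → 0
  normal form = -7x_1.
The normal form is nonzero, so p ∉ I. Since p minus its normal form lies in I, I + (p) = I + (r) where r = -7x_1; decide whether this ideal is the whole ring.
Run Buchberger on G together with r (pairs among the g_i already reduce to 0 since G is a Gröbner basis):
g_1 = x_1^2 - 6x_1, LT = x_1^2.
g_2 = x_2, LT = x_2.
r = -7x_1, LT = x_1.

The S-polynomials (S(g_1,g_2), S(g_1,r), S(g_2,r)) all reduce to 0 modulo the current basis, so we have a Gröbner basis.
Inter-reduce: drop elements whose leading term is divisible by another's, tail-reduce, and make monic.
Reduced Gröbner basis: {x_1, x_2}.
The reduced Gröbner basis of I + (p) is {x_1, x_2} ≠ {1}, a proper ideal, so the enlarged system stays consistent: p is independent of I, with normal form -7x_1.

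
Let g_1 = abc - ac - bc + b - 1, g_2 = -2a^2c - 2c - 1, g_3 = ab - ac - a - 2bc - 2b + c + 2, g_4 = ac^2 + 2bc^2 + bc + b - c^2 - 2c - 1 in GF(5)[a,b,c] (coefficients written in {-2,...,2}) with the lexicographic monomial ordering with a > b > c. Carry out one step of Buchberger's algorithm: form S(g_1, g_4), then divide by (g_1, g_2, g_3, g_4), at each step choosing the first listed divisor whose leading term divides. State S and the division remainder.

S(g_1, g_4) = -ac^2 - 2b^2c^2 - b^2c - b^2 - 2bc + b - c; remainder on division = -2b^2c^2 - b^2c - b^2 + 2bc^2 - bc + 2b - c^2 + 2c - 1.

lcm(LM(g_1), LM(g_4)) = abc^2.
S = (lcm/LT(g_1))·g_1 − (lcm/LT(g_4))·g_4 = -ac^2 - 2b^2c^2 - b^2c - b^2 - 2bc + b - c.
Reduce S modulo (g_1, g_2, g_3, g_4) in that order:
  leading term ac^2: subtract (-1)·g_4 from -ac^2 - 2b^2c^2 - b^2c - b^2 - 2bc + b - c → -2b^2c^2 - b^2c - b^2 + 2bc^2 - bc + 2b - c^2 + 2c - 1
  leading term b^2c^2: no divisor's leading term divides it; move -2b^2c^2 to the remainder.
  leading term b^2c: no divisor's leading term divides it; move -b^2c to the remainder.
  leading term b^2: no divisor's leading term divides it; move -b^2 to the remainder.
  leading term bc^2: no divisor's leading term divides it; move 2bc^2 to the remainder.
  leading term bc: no divisor's leading term divides it; move -bc to the remainder.
  leading term b: no divisor's leading term divides it; move 2b to the remainder.
  leading term c^2: no divisor's leading term divides it; move -c^2 to the remainder.
  leading term c: no divisor's leading term divides it; move 2c to the remainder.
  leading term 1: no divisor's leading term divides it; move -1 to the remainder.
The remainder -2b^2c^2 - b^2c - b^2 + 2bc^2 - bc + 2b - c^2 + 2c - 1 is nonzero, so it would be added as the next basis element.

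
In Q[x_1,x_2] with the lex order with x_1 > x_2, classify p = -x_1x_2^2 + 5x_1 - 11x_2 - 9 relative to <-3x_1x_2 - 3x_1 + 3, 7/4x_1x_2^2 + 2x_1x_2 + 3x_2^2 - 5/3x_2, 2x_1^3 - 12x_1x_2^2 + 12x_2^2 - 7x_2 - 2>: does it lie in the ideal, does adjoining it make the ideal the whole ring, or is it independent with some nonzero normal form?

Adjoining -x_1x_2^2 + 5x_1 - 11x_2 - 9 makes the ideal the whole ring: the system is inconsistent.

First compute the reduced Gröbner basis of I by Buchberger's algorithm.
f_1 = -3x_1x_2 - 3x_1 + 3, LT = x_1x_2.
f_2 = 7/4x_1x_2^2 + 2x_1x_2 + 3x_2^2 - 5/3x_2, LT = x_1x_2^2.
f_3 = 2x_1^3 - 12x_1x_2^2 + 12x_2^2 - 7x_2 - 2, LT = x_1^3.

S(f_1,f_2): lcm = x_1x_2^2. S = -1/7x_1x_2 - 12/7x_2^2 - 1/21x_2.
  reduce S modulo (f_1, f_2, f_3):
  remainder 1/7x_1 - 12/7x_2^2 - 1/21x_2 - 1/7 ≠ 0; add h_4 = 1/7x_1 - 12/7x_2^2 - 1/21x_2 - 1/7 to the basis.

S(f_1,f_3): lcm = x_1^3x_2. S = x_1^3 - x_1^2 + 6x_1x_2^3 - 6x_2^3 + 7/2x_2^2 + x_2.
  reduce S modulo (f_1, f_2, f_3, h_4):
  remainder -6x_2^3 - 297/2x_2^2 - 211/18x_2 ≠ 0; add h_5 = -6x_2^3 - 297/2x_2^2 - 211/18x_2 to the basis.

S(f_2,f_3): lcm = x_1^3x_2^2. S = 8/7x_1^3x_2 + 12/7x_1^2x_2^2 - 20/21x_1^2x_2 + 6x_1x_2^4 - 6x_2^4 + 7/2x_2^3 + x_2^2.
  reduce S modulo (f_1, f_2, f_3, h_4, h_5):
  remainder -212986/63x_2^2 - 95819/378x_2 ≠ 0; add h_6 = -212986/63x_2^2 - 95819/378x_2 to the basis.

S(f_1,h_4): lcm = x_1x_2. S = x_1 + 12x_2^3 + 1/3x_2^2 + x_2 - 1.
  reduce S modulo (f_1, f_2, f_3, h_4, h_5, h_6):
  remainder -1469501/1916874x_2 ≠ 0; add h_7 = -1469501/1916874x_2 to the basis.

The other S-polynomials (S(f_2,h_4), S(f_3,h_4), S(f_1,h_5), S(f_2,h_5), S(f_3,h_5), S(h_4,h_5), S(f_1,h_6), S(f_2,h_6), S(f_3,h_6), S(h_4,h_6), S(h_5,h_6), S(f_1,h_7), S(f_2,h_7), S(f_3,h_7), S(h_4,h_7), S(h_5,h_7), S(h_6,h_7)) all reduce to 0 modulo the current basis, so we have a Gröbner basis.
Inter-reduce: drop elements whose leading term is divisible by another's, tail-reduce, and make monic.
Reduced Gröbner basis: {x_1 - 1, x_2}.
Label its elements g_1 = x_1 - 1, g_2 = x_2.

Reduce p = -x_1x_2^2 + 5x_1 - 11x_2 - 9 modulo G:
  leading term x_1x_2^2: subtract (-x_2^2)·g_1 from -x_1x_2^2 + 5x_1 - 11x_2 - 9 → 5x_1 - x_2^2 - 11x_2 - 9
  leading term x_1: subtract (5)·g_1 from 5x_1 - x_2^2 - 11x_2 - 9 → -x_2^2 - 11x_2 - 4
  leading term x_2^2: subtract (-x_2)·g_2 from -x_2^2 - 11x_2 - 4 → -11x_2 - 4
  leading term x_2: subtract (-11)·g_2 from -11x_2 - 4 → -4
  leading term 1: no divisor's leading term divides it; move -4 to the remainder.
  normal form = -4.
The normal form is nonzero, so p ∉ I. Since p minus its normal form lies in I, I + (p) = I + (r) where r = -4; decide whether this ideal is the whole ring.
Here r = -4 is a nonzero constant, hence a unit: 1 ∈ I + (p), the Gröbner basis of I + (p) is {1}, and the enlarged system has no common solution — adjoining p is inconsistent.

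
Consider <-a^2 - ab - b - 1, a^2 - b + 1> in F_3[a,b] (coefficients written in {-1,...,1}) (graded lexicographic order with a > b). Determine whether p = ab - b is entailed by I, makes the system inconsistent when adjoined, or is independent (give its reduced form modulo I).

ab - b lies in I (it reduces to 0).

First compute the reduced Gröbner basis of I by Buchberger's algorithm.
f_1 = -a^2 - ab - b - 1, LT = a^2.
f_2 = a^2 - b + 1, LT = a^2.

S(f_1,f_2): lcm = a^2. S = ab - b.
  reduce S modulo (f_1, f_2):
  remainder ab - b ≠ 0; add h_3 = ab - b to the basis.

S(f_1,h_3): lcm = a^2b. S = ab^2 + ab + b^2 + b.
  reduce S modulo (f_1, f_2, h_3):
  remainder -b^2 - b ≠ 0; add h_4 = -b^2 - b to the basis.

The other S-polynomials (S(f_2,h_3), S(f_1,h_4), S(f_2,h_4), S(h_3,h_4)) all reduce to 0 modulo the current basis, so we have a Gröbner basis.
Inter-reduce: drop elements whose leading term is divisible by another's, tail-reduce, and make monic.
Reduced Gröbner basis: {a^2 - b + 1, ab - b, b^2 + b}.
Label its elements g_1 = a^2 - b + 1, g_2 = ab - b, g_3 = b^2 + b.

Reduce p = ab - b modulo G:
  leading term ab: subtract (1)·g_2 from ab - b → 0
  normal form = 0.
Since the normal form is 0, p ∈ I.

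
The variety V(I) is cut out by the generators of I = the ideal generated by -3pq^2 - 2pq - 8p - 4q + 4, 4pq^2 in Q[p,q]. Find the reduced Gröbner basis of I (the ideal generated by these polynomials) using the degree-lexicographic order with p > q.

The reduced Gröbner basis is the canonical form of the ideal for this ordering.

f_1 = -3pq^2 - 2pq - 8p - 4q + 4, LT = pq^2.
f_2 = 4pq^2, LT = pq^2.

S(f_1,f_2): lcm = pq^2. S = 2/3pq + 8/3p + 4/3q - 4/3.
  leading term pq: no divisor's leading term divides it; move 2/3pq to the remainder.
  leading term p: no divisor's leading term divides it; move 8/3p to the remainder.
  leading term q: no divisor's leading term divides it; move 4/3q to the remainder.
  leading term 1: no divisor's leading term divides it; move -4/3 to the remainder.
  remainder 2/3pq + 8/3p + 4/3q - 4/3 ≠ 0; add g_3 = 2/3pq + 8/3p + 4/3q - 4/3 to the basis.

S(f_1,g_3): lcm = pq^2. S = -10/3pq - 2q^2 + 8/3p + 10/3q - 4/3.
  leading term pq: subtract (-5)·g_3 from -10/3pq - 2q^2 + 8/3p + 10/3q - 4/3 → -2q^2 + 16p + 10q - 8
  leading term q^2: no divisor's leading term divides it; move -2q^2 to the remainder.
  leading term p: no divisor's leading term divides it; move 16p to the remainder.
  leading term q: no divisor's leading term divides it; move 10q to the remainder.
  leading term 1: no divisor's leading term divides it; move -8 to the remainder.
  remainder -2q^2 + 16p + 10q - 8 ≠ 0; add g_4 = -2q^2 + 16p + 10q - 8 to the basis.

S(f_1,g_4): lcm = pq^2. S = 8p^2 + 17/3pq - 4/3p + 4/3q - 4/3.
  leading term p^2: no divisor's leading term divides it; move 8p^2 to the remainder.
  leading term pq: subtract (17/2)·g_3 from 17/3pq - 4/3p + 4/3q - 4/3 → -24p - 10q + 10
  leading term p: no divisor's leading term divides it; move -24p to the remainder.
  leading term q: no divisor's leading term divides it; move -10q to the remainder.
  leading term 1: no divisor's leading term divides it; move 10 to the remainder.
  remainder 8p^2 - 24p - 10q + 10 ≠ 0; add g_5 = 8p^2 - 24p - 10q + 10 to the basis.

The other S-polynomials (S(f_2,g_3), S(f_2,g_4), S(g_3,g_4), S(f_1,g_5), S(f_2,g_5), S(g_3,g_5), S(g_4,g_5)) all reduce to 0 modulo the current basis, so we have a Gröbner basis.
Inter-reduce: drop elements whose leading term is divisible by another's, tail-reduce, and make monic.

G = {p^2 - 3p - 5/4q + 5/4, pq + 4p + 2q - 2, q^2 - 8p - 5q + 4}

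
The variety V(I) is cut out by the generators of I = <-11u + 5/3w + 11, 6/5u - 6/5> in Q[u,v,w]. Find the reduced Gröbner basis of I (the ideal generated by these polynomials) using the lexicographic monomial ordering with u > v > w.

Buchberger's algorithm terminates because the ascending chain of leading-term ideals stabilizes.

f_1 = -11u + 5/3w + 11, LT = u.
f_2 = 6/5u - 6/5, LT = u.

S(f_1,f_2): lcm = u. S = -5/33w.
  reduce S modulo (f_1, f_2):
  remainder -5/33w ≠ 0; add g_3 = -5/33w to the basis.

The other S-polynomials (S(f_1,g_3), S(f_2,g_3)) all reduce to 0 modulo the current basis, so we have a Gröbner basis.
Inter-reduce: drop elements whose leading term is divisible by another's, tail-reduce, and make monic.

G = {u - 1, w}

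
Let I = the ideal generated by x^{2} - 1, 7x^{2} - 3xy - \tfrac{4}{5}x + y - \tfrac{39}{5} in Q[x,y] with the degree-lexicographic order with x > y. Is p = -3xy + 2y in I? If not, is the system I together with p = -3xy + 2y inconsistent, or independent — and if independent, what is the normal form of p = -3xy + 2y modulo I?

-3xy + 2y is independent of I; its normal form modulo I is -y.

First compute the reduced Gröbner basis of I by Buchberger's algorithm.
f_1 = x^{2} - 1, LT = x^{2}.
f_2 = 7x^{2} - 3xy - \tfrac{4}{5}x + y - \tfrac{39}{5}, LT = x^{2}.

S(f_1,f_2): lcm = x^{2}. S = \tfrac{3}{7}xy + \tfrac{4}{35}x - \tfrac{1}{7}y + \tfrac{4}{35}.
  leading term xy: no divisor's leading term divides it; move \tfrac{3}{7}xy to the remainder.
  leading term x: no divisor's leading term divides it; move \tfrac{4}{35}x to the remainder.
  leading term y: no divisor's leading term divides it; move -\tfrac{1}{7}y to the remainder.
  leading term 1: no divisor's leading term divides it; move \tfrac{4}{35} to the remainder.
  remainder \tfrac{3}{7}xy + \tfrac{4}{35}x - \tfrac{1}{7}y + \tfrac{4}{35} ≠ 0; add h_3 = \tfrac{3}{7}xy + \tfrac{4}{35}x - \tfrac{1}{7}y + \tfrac{4}{35} to the basis.

S(f_1,h_3): lcm = x^{2}y. S = -\tfrac{4}{15}x^{2} + \tfrac{1}{3}xy - \tfrac{4}{15}x - y.
  leading term x^{2}: subtract (-\tfrac{4}{15})·f_1 from -\tfrac{4}{15}x^{2} + \tfrac{1}{3}xy - \tfrac{4}{15}x - y → \tfrac{1}{3}xy - \tfrac{4}{15}x - y - \tfrac{4}{15}
  leading term xy: subtract (\tfrac{7}{9})·h_3 from \tfrac{1}{3}xy - \tfrac{4}{15}x - y - \tfrac{4}{15} → -\tfrac{16}{45}x - \tfrac{8}{9}y - \tfrac{16}{45}
  leading term x: no divisor's leading term divides it; move -\tfrac{16}{45}x to the remainder.
  leading term y: no divisor's leading term divides it; move -\tfrac{8}{9}y to the remainder.
  leading term 1: no divisor's leading term divides it; move -\tfrac{16}{45} to the remainder.
  remainder -\tfrac{16}{45}x - \tfrac{8}{9}y - \tfrac{16}{45} ≠ 0; add h_4 = -\tfrac{16}{45}x - \tfrac{8}{9}y - \tfrac{16}{45} to the basis.

S(h_3,h_4): lcm = xy. S = -\tfrac{5}{2}y^{2} + \tfrac{4}{15}x - \tfrac{4}{3}y + \tfrac{4}{15}.
  leading term y^{2}: no divisor's leading term divides it; move -\tfrac{5}{2}y^{2} to the remainder.
  leading term x: subtract (-\tfrac{3}{4})·h_4 from \tfrac{4}{15}x - \tfrac{4}{3}y + \tfrac{4}{15} → -2y
  leading term y: no divisor's leading term divides it; move -2y to the remainder.
  remainder -\tfrac{5}{2}y^{2} - 2y ≠ 0; add h_5 = -\tfrac{5}{2}y^{2} - 2y to the basis.

The other S-polynomials (S(f_2,h_3), S(f_1,h_4), S(f_2,h_4), S(f_1,h_5), S(f_2,h_5), S(h_3,h_5), S(h_4,h_5)) all reduce to 0 modulo the current basis, so we have a Gröbner basis.
Inter-reduce: drop elements whose leading term is divisible by another's, tail-reduce, and make monic.
Reduced Gröbner basis: {y^{2} + \tfrac{4}{5}y, x + \tfrac{5}{2}y + 1}.
Label its elements g_1 = y^{2} + \tfrac{4}{5}y, g_2 = x + \tfrac{5}{2}y + 1.

Reduce p = -3xy + 2y modulo G:
  leading term xy: subtract (-3y)·g_2 from -3xy + 2y → \tfrac{15}{2}y^{2} + 5y
  leading term y^{2}: subtract (\tfrac{15}{2})·g_1 from \tfrac{15}{2}y^{2} + 5y → -y
  leading term y: no divisor's leading term divides it; move -y to the remainder.
  normal form = -y.
The normal form is nonzero, so p ∉ I. Since p minus its normal form lies in I, I + (p) = I + (r) where r = -y; decide whether this ideal is the whole ring.
Run Buchberger on G together with r (pairs among the g_i already reduce to 0 since G is a Gröbner basis):
g_1 = y^{2} + \tfrac{4}{5}y, LT = y^{2}.
g_2 = x + \tfrac{5}{2}y + 1, LT = x.
r = -y, LT = y.

The S-polynomials (S(g_1,g_2), S(g_1,r), S(g_2,r)) all reduce to 0 modulo the current basis, so we have a Gröbner basis.
Inter-reduce: drop elements whose leading term is divisible by another's, tail-reduce, and make monic.
Reduced Gröbner basis: {x + 1, y}.
The reduced Gröbner basis of I + (p) is {x + 1, y} ≠ {1}, a proper ideal, so the enlarged system stays consistent: p is independent of I, with normal form -y.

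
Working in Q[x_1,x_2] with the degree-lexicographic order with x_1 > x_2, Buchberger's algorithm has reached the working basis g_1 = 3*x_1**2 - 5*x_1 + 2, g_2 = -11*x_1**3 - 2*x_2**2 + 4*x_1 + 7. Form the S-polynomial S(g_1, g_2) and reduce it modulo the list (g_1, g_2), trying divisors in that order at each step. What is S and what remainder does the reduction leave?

lcm(LM(g_1), LM(g_2)) = x_1**3.
S = (lcm/LT(g_1))·g_1 − (lcm/LT(g_2))·g_2 = -5/3*x_1**2 - 2/11*x_2**2 + 34/33*x_1 + 7/11.
Reduce S modulo (g_1, g_2) in that order:
  leading term x_1**2: subtract (-5/9)·g_1 from -5/3*x_1**2 - 2/11*x_2**2 + 34/33*x_1 + 7/11 → -2/11*x_2**2 - 173/99*x_1 + 173/99
  leading term x_2**2: no divisor's leading term divides it; move -2/11*x_2**2 to the remainder.
  leading term x_1: no divisor's leading term divides it; move -173/99*x_1 to the remainder.
  leading term 1: no divisor's leading term divides it; move 173/99 to the remainder.
The remainder -2/11*x_2**2 - 173/99*x_1 + 173/99 is nonzero, so it would be added as the next basis element.

S(g_1, g_2) = -5/3*x_1**2 - 2/11*x_2**2 + 34/33*x_1 + 7/11; remainder on division = -2/11*x_2**2 - 173/99*x_1 + 173/99.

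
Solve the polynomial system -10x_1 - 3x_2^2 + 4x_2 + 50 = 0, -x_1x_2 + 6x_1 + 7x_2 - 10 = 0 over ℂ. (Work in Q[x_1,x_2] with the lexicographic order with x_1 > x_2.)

Compute a lex Gröbner basis by Buchberger's algorithm.
f_1 = -10x_1 - 3x_2^2 + 4x_2 + 50, LT = x_1.
f_2 = -x_1x_2 + 6x_1 + 7x_2 - 10, LT = x_1x_2.

S(f_1,f_2): lcm = x_1x_2. S = 6x_1 + 3/10x_2^3 - 2/5x_2^2 + 2x_2 - 10.
  leading term x_1: subtract (-3/5)·f_1 from 6x_1 + 3/10x_2^3 - 2/5x_2^2 + 2x_2 - 10 → 3/10x_2^3 - 11/5x_2^2 + 22/5x_2 + 20
  leading term x_2^3: no divisor's leading term divides it; move 3/10x_2^3 to the remainder.
  leading term x_2^2: no divisor's leading term divides it; move -11/5x_2^2 to the remainder.
  leading term x_2: no divisor's leading term divides it; move 22/5x_2 to the remainder.
  leading term 1: no divisor's leading term divides it; move 20 to the remainder.
  remainder 3/10x_2^3 - 11/5x_2^2 + 22/5x_2 + 20 ≠ 0; add h_3 = 3/10x_2^3 - 11/5x_2^2 + 22/5x_2 + 20 to the basis.

The other S-polynomials (S(f_1,h_3), S(f_2,h_3)) all reduce to 0 modulo the current basis, so we have a Gröbner basis.
Inter-reduce: drop elements whose leading term is divisible by another's, tail-reduce, and make monic.
Reduced Gröbner basis: {x_1 + 3/10x_2^2 - 2/5x_2 - 5, x_2^3 - 22/3x_2^2 + 44/3x_2 + 200/3}.

Since the basis is lex-ordered, x_2^3 - 22/3x_2^2 + 44/3x_2 + 200/3 is univariate in x_2. Its roots are {-2, 14/3 - 2*sqrt(26)*I/3, 14/3 + 2*sqrt(26)*I/3}. Back-substituting each root into the other basis elements fixes the other coordinates.
  x_2 = -2: the earlier basis element becomes x_1 - 3 = 0, giving x_1 = 3 — point (3, -2).
  x_2 = 14/3 - 2*sqrt(26)*I/3: the earlier basis element becomes x_1 - 19/5 - 8*sqrt(26)*I/5 = 0, giving x_1 = 19/5 + 8*sqrt(26)*I/5 — point (19/5 + 8*sqrt(26)*I/5, 14/3 - 2*sqrt(26)*I/3).
  x_2 = 14/3 + 2*sqrt(26)*I/3: the earlier basis element becomes x_1 - 19/5 + 8*sqrt(26)*I/5 = 0, giving x_1 = 19/5 - 8*sqrt(26)*I/5 — point (19/5 - 8*sqrt(26)*I/5, 14/3 + 2*sqrt(26)*I/3).
Check: every point annihilates each of the original generators.
Zero-dimensionality of the ideal guarantees finitely many solutions over ℂ.

{(3, -2), (19/5 + 8*sqrt(26)*I/5, 14/3 - 2*sqrt(26)*I/3), (19/5 - 8*sqrt(26)*I/5, 14/3 + 2*sqrt(26)*I/3)}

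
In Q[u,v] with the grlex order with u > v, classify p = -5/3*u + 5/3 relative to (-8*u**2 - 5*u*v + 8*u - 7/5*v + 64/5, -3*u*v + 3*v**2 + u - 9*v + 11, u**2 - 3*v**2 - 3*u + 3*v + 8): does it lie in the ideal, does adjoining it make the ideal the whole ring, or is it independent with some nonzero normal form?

-5/3*u + 5/3 lies in I (it reduces to 0).

First compute the reduced Gröbner basis of I by Buchberger's algorithm.
f_1 = -8*u**2 - 5*u*v + 8*u - 7/5*v + 64/5, LT = u**2.
f_2 = -3*u*v + 3*v**2 + u - 9*v + 11, LT = u*v.
f_3 = u**2 - 3*v**2 - 3*u + 3*v + 8, LT = u**2.

S(f_1,f_2): lcm = u**2*v. S = 13/8*u*v**2 + 1/3*u**2 - 4*u*v + 7/40*v**2 + 11/3*u - 8/5*v.
  leading term u*v**2: subtract (-13/24*v)·f_2 from 13/8*u*v**2 + 1/3*u**2 - 4*u*v + 7/40*v**2 + 11/3*u - 8/5*v → 13/8*v**3 + 1/3*u**2 - 83/24*u*v - 47/10*v**2 + 11/3*u + 523/120*v
  leading term v**3: no divisor's leading term divides it; move 13/8*v**3 to the remainder.
  leading term u**2: subtract (-1/24)·f_1 from 1/3*u**2 - 83/24*u*v - 47/10*v**2 + 11/3*u + 523/120*v → -11/3*u*v - 47/10*v**2 + 4*u + 43/10*v + 8/15
  leading term u*v: subtract (11/9)·f_2 from -11/3*u*v - 47/10*v**2 + 4*u + 43/10*v + 8/15 → -251/30*v**2 + 25/9*u + 153/10*v - 581/45
  leading term v**2: no divisor's leading term divides it; move -251/30*v**2 to the remainder.
  leading term u: no divisor's leading term divides it; move 25/9*u to the remainder.
  leading term v: no divisor's leading term divides it; move 153/10*v to the remainder.
  leading term 1: no divisor's leading term divides it; move -581/45 to the remainder.
  remainder 13/8*v**3 - 251/30*v**2 + 25/9*u + 153/10*v - 581/45 ≠ 0; add h_4 = 13/8*v**3 - 251/30*v**2 + 25/9*u + 153/10*v - 581/45 to the basis.

S(f_1,f_3): lcm = u**2. S = 5/8*u*v + 3*v**2 + 2*u - 113/40*v - 48/5.
  leading term u*v: subtract (-5/24)·f_2 from 5/8*u*v + 3*v**2 + 2*u - 113/40*v - 48/5 → 29/8*v**2 + 53/24*u - 47/10*v - 877/120
  leading term v**2: no divisor's leading term divides it; move 29/8*v**2 to the remainder.
  leading term u: no divisor's leading term divides it; move 53/24*u to the remainder.
  leading term v: no divisor's leading term divides it; move -47/10*v to the remainder.
  leading term 1: no divisor's leading term divides it; move -877/120 to the remainder.
  remainder 29/8*v**2 + 53/24*u - 47/10*v - 877/120 ≠ 0; add h_5 = 29/8*v**2 + 53/24*u - 47/10*v - 877/120 to the basis.

S(f_2,f_3): lcm = u**2*v. S = -u*v**2 + 3*v**3 - 1/3*u**2 + 6*u*v - 3*v**2 - 11/3*u - 8*v.
  leading term u*v**2: subtract (1/3*v)·f_2 from -u*v**2 + 3*v**3 - 1/3*u**2 + 6*u*v - 3*v**2 - 11/3*u - 8*v → 2*v**3 - 1/3*u**2 + 17/3*u*v - 11/3*u - 35/3*v
  leading term v**3: subtract (16/13)·h_4 from 2*v**3 - 1/3*u**2 + 17/3*u*v - 11/3*u - 35/3*v → -1/3*u**2 + 17/3*u*v + 2008/195*v**2 - 829/117*u - 5947/195*v + 9296/585
  leading term u**2: subtract (1/24)·f_1 from -1/3*u**2 + 17/3*u*v + 2008/195*v**2 - 829/117*u - 5947/195*v + 9296/585 → 47/8*u*v + 2008/195*v**2 - 868/117*u - 9497/312*v + 8984/585
  leading term u*v: subtract (-47/24)·f_2 from 47/8*u*v + 2008/195*v**2 - 868/117*u - 9497/312*v + 8984/585 → 25229/1560*v**2 - 5111/936*u - 3749/78*v + 172687/4680
  leading term v**2: subtract (25229/5655)·h_5 from 25229/1560*v**2 - 5111/936*u - 3749/78*v + 172687/4680 → -6661/435*u - 255377/9425*v + 1965227/28275
  leading term u: no divisor's leading term divides it; move -6661/435*u to the remainder.
  leading term v: no divisor's leading term divides it; move -255377/9425*v to the remainder.
  leading term 1: no divisor's leading term divides it; move 1965227/28275 to the remainder.
  remainder -6661/435*u - 255377/9425*v + 1965227/28275 ≠ 0; add h_6 = -6661/435*u - 255377/9425*v + 1965227/28275 to the basis.

S(f_2,h_5): lcm = u*v**2. S = -v**3 - 53/87*u**2 + 419/435*u*v + 3*v**2 + 877/435*u - 11/3*v.
  leading term v**3: subtract (-8/13)·h_4 from -v**3 - 53/87*u**2 + 419/435*u*v + 3*v**2 + 877/435*u - 11/3*v → -53/87*u**2 + 419/435*u*v - 419/195*v**2 + 63203/16965*u + 1121/195*v - 4648/585
  leading term u**2: subtract (53/696)·f_1 from -53/87*u**2 + 419/435*u*v - 419/195*v**2 + 63203/16965*u + 1121/195*v - 4648/585 → 1559/1160*u*v - 419/195*v**2 + 52868/16965*u + 52979/9048*v - 151328/16965
  leading term u*v: subtract (-1559/3480)·f_2 from 1559/1160*u*v - 419/195*v**2 + 52868/16965*u + 52979/9048*v - 151328/16965 → -36407/45240*v**2 + 96749/27144*u + 20623/11310*v - 541813/135720
  leading term v**2: subtract (-36407/163995)·h_5 from -36407/45240*v**2 + 96749/27144*u + 20623/11310*v - 541813/135720 → 51148/12615*u + 213201/273325*v - 4603826/819975
  leading term u: subtract (-51148/193169)·h_6 from 51148/12615*u + 213201/273325*v - 4603826/819975 → -80288903/12555985*v + 160577806/12555985
  leading term v: no divisor's leading term divides it; move -80288903/12555985*v to the remainder.
  leading term 1: no divisor's leading term divides it; move 160577806/12555985 to the remainder.
  remainder -80288903/12555985*v + 160577806/12555985 ≠ 0; add h_7 = -80288903/12555985*v + 160577806/12555985 to the basis.

The other S-polynomials (S(f_1,h_4), S(f_2,h_4), S(f_3,h_4), S(f_1,h_5), S(f_3,h_5), S(h_4,h_5), S(f_1,h_6), S(f_2,h_6), S(f_3,h_6), S(h_4,h_6), S(h_5,h_6), S(f_1,h_7), S(f_2,h_7), S(f_3,h_7), S(h_4,h_7), S(h_5,h_7), S(h_6,h_7)) all reduce to 0 modulo the current basis, so we have a Gröbner basis.
Inter-reduce: drop elements whose leading term is divisible by another's, tail-reduce, and make monic.
Reduced Gröbner basis: {u - 1, v - 2}.
Label its elements g_1 = u - 1, g_2 = v - 2.

Reduce p = -5/3*u + 5/3 modulo G:
  leading term u: subtract (-5/3)·g_1 from -5/3*u + 5/3 → 0
  normal form = 0.
Since the normal form is 0, p ∈ I.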